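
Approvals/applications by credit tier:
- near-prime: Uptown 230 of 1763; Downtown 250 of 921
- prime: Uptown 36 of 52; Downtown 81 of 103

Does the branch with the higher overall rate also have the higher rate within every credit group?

Yes

Near-prime: Uptown 230/1763 = 13.0%, Downtown 250/921 = 27.1% → Downtown
Prime: Uptown 36/52 = 69.2%, Downtown 81/103 = 78.6% → Downtown
Overall: Uptown 266/1815 = 14.7%, Downtown 331/1024 = 32.3% → Downtown
Downtown wins overall and in every credit group — no reversal.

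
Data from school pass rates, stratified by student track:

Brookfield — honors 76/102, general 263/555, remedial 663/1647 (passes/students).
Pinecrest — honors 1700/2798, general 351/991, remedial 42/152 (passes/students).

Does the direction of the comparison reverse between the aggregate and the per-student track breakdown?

Yes

Honors: Brookfield 76/102 = 74.5%, Pinecrest 1700/2798 = 60.8% → Brookfield
General: Brookfield 263/555 = 47.4%, Pinecrest 351/991 = 35.4% → Brookfield
Remedial: Brookfield 663/1647 = 40.3%, Pinecrest 42/152 = 27.6% → Brookfield
Overall: Brookfield 1002/2304 = 43.5%, Pinecrest 2093/3941 = 53.1% → Pinecrest
Brookfield wins each student group but Pinecrest wins overall — the comparison reverses. Brookfield's students skew toward remedial, which has a lower base rate.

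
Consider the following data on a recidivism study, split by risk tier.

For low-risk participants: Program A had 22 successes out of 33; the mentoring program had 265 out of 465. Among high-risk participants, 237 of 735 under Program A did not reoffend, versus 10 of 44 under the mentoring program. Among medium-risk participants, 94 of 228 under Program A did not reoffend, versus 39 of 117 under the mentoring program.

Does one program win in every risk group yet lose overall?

Low-risk: Program A 22/33 = 66.7%, the mentoring program 265/465 = 57.0% → Program A
High-risk: Program A 237/735 = 32.2%, the mentoring program 10/44 = 22.7% → Program A
Medium-risk: Program A 94/228 = 41.2%, the mentoring program 39/117 = 33.3% → Program A
Overall: Program A 353/996 = 35.4%, the mentoring program 314/626 = 50.2% → the mentoring program
Program A wins each risk group but the mentoring program wins overall — the comparison reverses. Program A's participants skew toward high-risk, which has a lower base rate.

Yes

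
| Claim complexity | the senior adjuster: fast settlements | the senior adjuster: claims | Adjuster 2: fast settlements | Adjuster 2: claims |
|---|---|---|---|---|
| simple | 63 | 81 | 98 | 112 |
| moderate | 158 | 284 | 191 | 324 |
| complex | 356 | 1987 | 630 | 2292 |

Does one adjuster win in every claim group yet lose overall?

No

Simple: the senior adjuster 63/81 = 77.8%, Adjuster 2 98/112 = 87.5% → Adjuster 2
Moderate: the senior adjuster 158/284 = 55.6%, Adjuster 2 191/324 = 59.0% → Adjuster 2
Complex: the senior adjuster 356/1987 = 17.9%, Adjuster 2 630/2292 = 27.5% → Adjuster 2
Overall: the senior adjuster 577/2352 = 24.5%, Adjuster 2 919/2728 = 33.7% → Adjuster 2
Adjuster 2 wins overall and in every claim group — no reversal.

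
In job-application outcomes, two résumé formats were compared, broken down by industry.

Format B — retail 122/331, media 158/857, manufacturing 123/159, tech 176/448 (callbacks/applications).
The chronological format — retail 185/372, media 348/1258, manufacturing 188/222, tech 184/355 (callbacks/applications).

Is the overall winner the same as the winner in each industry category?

Yes

Retail: Format B 122/331 = 36.9%, the chronological format 185/372 = 49.7% → the chronological format
Media: Format B 158/857 = 18.4%, the chronological format 348/1258 = 27.7% → the chronological format
Manufacturing: Format B 123/159 = 77.4%, the chronological format 188/222 = 84.7% → the chronological format
Tech: Format B 176/448 = 39.3%, the chronological format 184/355 = 51.8% → the chronological format
Overall: Format B 579/1795 = 32.3%, the chronological format 905/2207 = 41.0% → the chronological format
The chronological format wins overall and in every industry group — no reversal.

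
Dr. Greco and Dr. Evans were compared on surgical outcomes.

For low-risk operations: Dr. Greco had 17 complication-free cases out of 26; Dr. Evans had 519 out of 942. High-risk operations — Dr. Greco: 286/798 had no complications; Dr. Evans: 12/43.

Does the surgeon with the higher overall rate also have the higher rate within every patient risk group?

No

Low-risk: Dr. Greco 17/26 = 65.4%, Dr. Evans 519/942 = 55.1% → Dr. Greco
High-risk: Dr. Greco 286/798 = 35.8%, Dr. Evans 12/43 = 27.9% → Dr. Greco
Overall: Dr. Greco 303/824 = 36.8%, Dr. Evans 531/985 = 53.9% → Dr. Evans
Dr. Greco wins each patient risk group but Dr. Evans wins overall — the comparison reverses. Dr. Greco's operations skew toward high-risk, which has a lower base rate.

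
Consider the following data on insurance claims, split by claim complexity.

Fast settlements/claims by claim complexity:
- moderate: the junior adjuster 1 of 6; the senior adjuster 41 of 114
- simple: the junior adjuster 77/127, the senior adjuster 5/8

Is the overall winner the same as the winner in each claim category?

No

Moderate: the junior adjuster 1/6 = 16.7%, the senior adjuster 41/114 = 36.0% → the senior adjuster
Simple: the junior adjuster 77/127 = 60.6%, the senior adjuster 5/8 = 62.5% → the senior adjuster
Overall: the junior adjuster 78/133 = 58.6%, the senior adjuster 46/122 = 37.7% → the junior adjuster
The senior adjuster wins each claim group but the junior adjuster wins overall — the comparison reverses. The senior adjuster's claims skew toward moderate, which has a lower base rate.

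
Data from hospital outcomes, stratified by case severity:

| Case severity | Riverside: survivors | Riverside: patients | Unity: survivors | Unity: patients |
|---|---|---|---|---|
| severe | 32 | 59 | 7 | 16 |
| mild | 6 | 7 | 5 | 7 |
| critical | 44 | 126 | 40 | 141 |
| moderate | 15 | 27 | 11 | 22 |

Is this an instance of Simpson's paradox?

No

Severe: Riverside 32/59 = 54.2%, Unity 7/16 = 43.8% → Riverside
Mild: Riverside 6/7 = 85.7%, Unity 5/7 = 71.4% → Riverside
Critical: Riverside 44/126 = 34.9%, Unity 40/141 = 28.4% → Riverside
Moderate: Riverside 15/27 = 55.6%, Unity 11/22 = 50.0% → Riverside
Overall: Riverside 97/219 = 44.3%, Unity 63/186 = 33.9% → Riverside
Riverside wins overall and in every case group — no reversal.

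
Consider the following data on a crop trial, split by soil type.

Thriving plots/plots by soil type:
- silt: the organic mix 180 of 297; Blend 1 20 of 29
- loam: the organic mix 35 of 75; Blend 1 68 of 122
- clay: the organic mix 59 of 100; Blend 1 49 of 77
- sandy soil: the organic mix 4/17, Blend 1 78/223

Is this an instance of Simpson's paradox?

Yes

Silt: the organic mix 180/297 = 60.6%, Blend 1 20/29 = 69.0% → Blend 1
Loam: the organic mix 35/75 = 46.7%, Blend 1 68/122 = 55.7% → Blend 1
Clay: the organic mix 59/100 = 59.0%, Blend 1 49/77 = 63.6% → Blend 1
Sandy soil: the organic mix 4/17 = 23.5%, Blend 1 78/223 = 35.0% → Blend 1
Overall: the organic mix 278/489 = 56.9%, Blend 1 215/451 = 47.7% → the organic mix
Blend 1 wins each soil group but the organic mix wins overall — the comparison reverses. Blend 1's plots skew toward sandy soil, which has a lower base rate.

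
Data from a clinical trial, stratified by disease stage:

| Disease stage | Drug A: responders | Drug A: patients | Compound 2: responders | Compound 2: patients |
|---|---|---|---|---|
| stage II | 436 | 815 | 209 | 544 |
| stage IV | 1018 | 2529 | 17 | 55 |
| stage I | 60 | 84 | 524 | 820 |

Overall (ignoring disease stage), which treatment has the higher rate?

Compound 2

Stage II: Drug A 436/815 = 53.5%, Compound 2 209/544 = 38.4% → Drug A
Stage IV: Drug A 1018/2529 = 40.3%, Compound 2 17/55 = 30.9% → Drug A
Stage I: Drug A 60/84 = 71.4%, Compound 2 524/820 = 63.9% → Drug A
Overall: Drug A 1514/3428 = 44.2%, Compound 2 750/1419 = 52.9% → Compound 2
(Drug A wins every disease group but Compound 2 wins overall — Drug A's patients skew toward the low-rate stage IV group.)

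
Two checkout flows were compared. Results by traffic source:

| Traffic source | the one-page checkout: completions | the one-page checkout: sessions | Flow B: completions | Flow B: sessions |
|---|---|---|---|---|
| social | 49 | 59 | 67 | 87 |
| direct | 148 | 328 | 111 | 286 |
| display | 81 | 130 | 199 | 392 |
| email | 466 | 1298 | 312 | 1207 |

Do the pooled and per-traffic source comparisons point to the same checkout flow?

Yes

Social: the one-page checkout 49/59 = 83.1%, Flow B 67/87 = 77.0% → the one-page checkout
Direct: the one-page checkout 148/328 = 45.1%, Flow B 111/286 = 38.8% → the one-page checkout
Display: the one-page checkout 81/130 = 62.3%, Flow B 199/392 = 50.8% → the one-page checkout
Email: the one-page checkout 466/1298 = 35.9%, Flow B 312/1207 = 25.8% → the one-page checkout
Overall: the one-page checkout 744/1815 = 41.0%, Flow B 689/1972 = 34.9% → the one-page checkout
The one-page checkout wins overall and in every traffic group — no reversal.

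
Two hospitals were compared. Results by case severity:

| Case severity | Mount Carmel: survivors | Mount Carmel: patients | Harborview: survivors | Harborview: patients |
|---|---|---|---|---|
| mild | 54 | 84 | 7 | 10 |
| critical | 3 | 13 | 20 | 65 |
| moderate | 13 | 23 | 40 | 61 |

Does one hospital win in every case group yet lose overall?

Mild: Mount Carmel 54/84 = 64.3%, Harborview 7/10 = 70.0% → Harborview
Critical: Mount Carmel 3/13 = 23.1%, Harborview 20/65 = 30.8% → Harborview
Moderate: Mount Carmel 13/23 = 56.5%, Harborview 40/61 = 65.6% → Harborview
Overall: Mount Carmel 70/120 = 58.3%, Harborview 67/136 = 49.3% → Mount Carmel
Harborview wins each case group but Mount Carmel wins overall — the comparison reverses. Harborview's patients skew toward critical, which has a lower base rate.

Yes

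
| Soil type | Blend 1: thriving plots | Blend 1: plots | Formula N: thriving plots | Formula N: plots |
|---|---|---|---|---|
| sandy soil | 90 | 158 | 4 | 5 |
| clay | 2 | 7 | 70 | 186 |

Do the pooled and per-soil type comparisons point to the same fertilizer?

Sandy soil: Blend 1 90/158 = 57.0%, Formula N 4/5 = 80.0% → Formula N
Clay: Blend 1 2/7 = 28.6%, Formula N 70/186 = 37.6% → Formula N
Overall: Blend 1 92/165 = 55.8%, Formula N 74/191 = 38.7% → Blend 1
Formula N wins each soil group but Blend 1 wins overall — the comparison reverses. Formula N's plots skew toward clay, which has a lower base rate.

No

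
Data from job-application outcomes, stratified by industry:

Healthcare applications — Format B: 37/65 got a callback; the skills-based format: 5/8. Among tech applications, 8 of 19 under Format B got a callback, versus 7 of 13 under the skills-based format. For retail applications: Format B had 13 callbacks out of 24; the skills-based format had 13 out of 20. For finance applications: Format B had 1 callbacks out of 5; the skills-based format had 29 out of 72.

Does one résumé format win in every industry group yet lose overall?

Healthcare: Format B 37/65 = 56.9%, the skills-based format 5/8 = 62.5% → the skills-based format
Tech: Format B 8/19 = 42.1%, the skills-based format 7/13 = 53.8% → the skills-based format
Retail: Format B 13/24 = 54.2%, the skills-based format 13/20 = 65.0% → the skills-based format
Finance: Format B 1/5 = 20.0%, the skills-based format 29/72 = 40.3% → the skills-based format
Overall: Format B 59/113 = 52.2%, the skills-based format 54/113 = 47.8% → Format B
The skills-based format wins each industry group but Format B wins overall — the comparison reverses. The skills-based format's applications skew toward finance, which has a lower base rate.

Yes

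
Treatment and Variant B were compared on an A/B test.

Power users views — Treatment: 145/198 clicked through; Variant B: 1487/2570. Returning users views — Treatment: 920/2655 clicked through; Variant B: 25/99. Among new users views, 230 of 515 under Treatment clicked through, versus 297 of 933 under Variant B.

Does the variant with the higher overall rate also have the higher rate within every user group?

No

Power users: Treatment 145/198 = 73.2%, Variant B 1487/2570 = 57.9% → Treatment
Returning users: Treatment 920/2655 = 34.7%, Variant B 25/99 = 25.3% → Treatment
New users: Treatment 230/515 = 44.7%, Variant B 297/933 = 31.8% → Treatment
Overall: Treatment 1295/3368 = 38.5%, Variant B 1809/3602 = 50.2% → Variant B
Treatment wins each user group but Variant B wins overall — the comparison reverses. Treatment's views skew toward returning users, which has a lower base rate.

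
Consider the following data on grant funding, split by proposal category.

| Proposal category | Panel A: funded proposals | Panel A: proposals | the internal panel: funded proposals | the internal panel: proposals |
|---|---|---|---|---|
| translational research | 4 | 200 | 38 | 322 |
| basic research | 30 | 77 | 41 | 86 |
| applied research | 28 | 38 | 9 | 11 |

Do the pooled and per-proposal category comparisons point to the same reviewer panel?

Yes

Translational research: Panel A 4/200 = 2.0%, the internal panel 38/322 = 11.8% → the internal panel
Basic research: Panel A 30/77 = 39.0%, the internal panel 41/86 = 47.7% → the internal panel
Applied research: Panel A 28/38 = 73.7%, the internal panel 9/11 = 81.8% → the internal panel
Overall: Panel A 62/315 = 19.7%, the internal panel 88/419 = 21.0% → the internal panel
The internal panel wins overall and in every proposal group — no reversal.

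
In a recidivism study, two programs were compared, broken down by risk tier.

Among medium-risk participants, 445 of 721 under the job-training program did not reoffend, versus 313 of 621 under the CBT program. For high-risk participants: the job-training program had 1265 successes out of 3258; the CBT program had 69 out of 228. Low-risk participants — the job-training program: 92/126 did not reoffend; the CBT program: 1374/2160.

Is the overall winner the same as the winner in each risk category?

Medium-risk: the job-training program 445/721 = 61.7%, the CBT program 313/621 = 50.4% → the job-training program
High-risk: the job-training program 1265/3258 = 38.8%, the CBT program 69/228 = 30.3% → the job-training program
Low-risk: the job-training program 92/126 = 73.0%, the CBT program 1374/2160 = 63.6% → the job-training program
Overall: the job-training program 1802/4105 = 43.9%, the CBT program 1756/3009 = 58.4% → the CBT program
The job-training program wins each risk group but the CBT program wins overall — the comparison reverses. The job-training program's participants skew toward high-risk, which has a lower base rate.

No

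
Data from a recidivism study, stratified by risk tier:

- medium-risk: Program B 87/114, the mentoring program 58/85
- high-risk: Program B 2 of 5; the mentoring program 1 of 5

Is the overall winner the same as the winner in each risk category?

Medium-risk: Program B 87/114 = 76.3%, the mentoring program 58/85 = 68.2% → Program B
High-risk: Program B 2/5 = 40.0%, the mentoring program 1/5 = 20.0% → Program B
Overall: Program B 89/119 = 74.8%, the mentoring program 59/90 = 65.6% → Program B
Program B wins overall and in every risk group — no reversal.

Yes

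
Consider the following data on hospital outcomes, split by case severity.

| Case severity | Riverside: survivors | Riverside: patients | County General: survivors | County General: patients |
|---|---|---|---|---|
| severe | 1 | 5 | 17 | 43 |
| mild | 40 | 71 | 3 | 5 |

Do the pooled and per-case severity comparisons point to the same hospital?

No

Severe: Riverside 1/5 = 20.0%, County General 17/43 = 39.5% → County General
Mild: Riverside 40/71 = 56.3%, County General 3/5 = 60.0% → County General
Overall: Riverside 41/76 = 53.9%, County General 20/48 = 41.7% → Riverside
County General wins each case group but Riverside wins overall — the comparison reverses. County General's patients skew toward severe, which has a lower base rate.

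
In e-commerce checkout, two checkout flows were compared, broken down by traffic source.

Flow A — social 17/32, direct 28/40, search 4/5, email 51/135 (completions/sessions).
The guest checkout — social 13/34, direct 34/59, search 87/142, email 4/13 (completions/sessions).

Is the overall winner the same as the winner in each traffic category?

Social: Flow A 17/32 = 53.1%, the guest checkout 13/34 = 38.2% → Flow A
Direct: Flow A 28/40 = 70.0%, the guest checkout 34/59 = 57.6% → Flow A
Search: Flow A 4/5 = 80.0%, the guest checkout 87/142 = 61.3% → Flow A
Email: Flow A 51/135 = 37.8%, the guest checkout 4/13 = 30.8% → Flow A
Overall: Flow A 100/212 = 47.2%, the guest checkout 138/248 = 55.6% → the guest checkout
Flow A wins each traffic group but the guest checkout wins overall — the comparison reverses. Flow A's sessions skew toward email, which has a lower base rate.

No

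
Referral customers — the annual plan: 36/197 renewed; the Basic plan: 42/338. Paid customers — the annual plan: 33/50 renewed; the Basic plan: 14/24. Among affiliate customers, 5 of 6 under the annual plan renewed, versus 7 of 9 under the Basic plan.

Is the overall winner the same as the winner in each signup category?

Yes

Referral: the annual plan 36/197 = 18.3%, the Basic plan 42/338 = 12.4% → the annual plan
Paid: the annual plan 33/50 = 66.0%, the Basic plan 14/24 = 58.3% → the annual plan
Affiliate: the annual plan 5/6 = 83.3%, the Basic plan 7/9 = 77.8% → the annual plan
Overall: the annual plan 74/253 = 29.2%, the Basic plan 63/371 = 17.0% → the annual plan
The annual plan wins overall and in every signup group — no reversal.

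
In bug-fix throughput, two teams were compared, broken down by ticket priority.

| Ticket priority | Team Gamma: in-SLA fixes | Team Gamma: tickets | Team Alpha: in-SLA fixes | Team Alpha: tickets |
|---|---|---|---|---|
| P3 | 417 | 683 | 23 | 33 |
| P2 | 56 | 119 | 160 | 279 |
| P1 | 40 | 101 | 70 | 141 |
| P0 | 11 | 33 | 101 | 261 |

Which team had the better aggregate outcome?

Team Gamma

P3: Team Gamma 417/683 = 61.1%, Team Alpha 23/33 = 69.7% → Team Alpha
P2: Team Gamma 56/119 = 47.1%, Team Alpha 160/279 = 57.3% → Team Alpha
P1: Team Gamma 40/101 = 39.6%, Team Alpha 70/141 = 49.6% → Team Alpha
P0: Team Gamma 11/33 = 33.3%, Team Alpha 101/261 = 38.7% → Team Alpha
Overall: Team Gamma 524/936 = 56.0%, Team Alpha 354/714 = 49.6% → Team Gamma
(Team Alpha wins every ticket group but Team Gamma wins overall — Team Alpha's tickets skew toward the low-rate P0 group.)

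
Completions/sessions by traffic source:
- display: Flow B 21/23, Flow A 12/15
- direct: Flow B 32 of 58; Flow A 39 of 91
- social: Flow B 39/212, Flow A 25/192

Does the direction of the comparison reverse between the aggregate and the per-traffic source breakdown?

No

Display: Flow B 21/23 = 91.3%, Flow A 12/15 = 80.0% → Flow B
Direct: Flow B 32/58 = 55.2%, Flow A 39/91 = 42.9% → Flow B
Social: Flow B 39/212 = 18.4%, Flow A 25/192 = 13.0% → Flow B
Overall: Flow B 92/293 = 31.4%, Flow A 76/298 = 25.5% → Flow B
Flow B wins overall and in every traffic group — no reversal.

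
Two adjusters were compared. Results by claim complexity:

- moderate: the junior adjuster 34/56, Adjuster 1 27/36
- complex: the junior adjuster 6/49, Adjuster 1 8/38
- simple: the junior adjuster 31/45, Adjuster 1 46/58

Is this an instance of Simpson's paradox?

No

Moderate: the junior adjuster 34/56 = 60.7%, Adjuster 1 27/36 = 75.0% → Adjuster 1
Complex: the junior adjuster 6/49 = 12.2%, Adjuster 1 8/38 = 21.1% → Adjuster 1
Simple: the junior adjuster 31/45 = 68.9%, Adjuster 1 46/58 = 79.3% → Adjuster 1
Overall: the junior adjuster 71/150 = 47.3%, Adjuster 1 81/132 = 61.4% → Adjuster 1
Adjuster 1 wins overall and in every claim group — no reversal.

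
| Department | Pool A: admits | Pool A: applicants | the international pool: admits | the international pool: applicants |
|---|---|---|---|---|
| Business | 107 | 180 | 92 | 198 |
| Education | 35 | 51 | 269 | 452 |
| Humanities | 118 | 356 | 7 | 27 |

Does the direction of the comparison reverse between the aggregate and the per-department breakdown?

Business: Pool A 107/180 = 59.4%, the international pool 92/198 = 46.5% → Pool A
Education: Pool A 35/51 = 68.6%, the international pool 269/452 = 59.5% → Pool A
Humanities: Pool A 118/356 = 33.1%, the international pool 7/27 = 25.9% → Pool A
Overall: Pool A 260/587 = 44.3%, the international pool 368/677 = 54.4% → the international pool
Pool A wins each department group but the international pool wins overall — the comparison reverses. Pool A's applicants skew toward Humanities, which has a lower base rate.

Yes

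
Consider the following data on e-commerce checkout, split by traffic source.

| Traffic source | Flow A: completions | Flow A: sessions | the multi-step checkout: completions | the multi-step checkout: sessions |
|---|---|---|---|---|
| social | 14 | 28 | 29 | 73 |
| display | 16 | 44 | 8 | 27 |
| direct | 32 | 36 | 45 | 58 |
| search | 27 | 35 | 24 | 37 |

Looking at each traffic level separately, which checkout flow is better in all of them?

Flow A

Social: Flow A 14/28 = 50.0%, the multi-step checkout 29/73 = 39.7% → Flow A
Display: Flow A 16/44 = 36.4%, the multi-step checkout 8/27 = 29.6% → Flow A
Direct: Flow A 32/36 = 88.9%, the multi-step checkout 45/58 = 77.6% → Flow A
Search: Flow A 27/35 = 77.1%, the multi-step checkout 24/37 = 64.9% → Flow A
Flow A has the higher rate in all 4 groups.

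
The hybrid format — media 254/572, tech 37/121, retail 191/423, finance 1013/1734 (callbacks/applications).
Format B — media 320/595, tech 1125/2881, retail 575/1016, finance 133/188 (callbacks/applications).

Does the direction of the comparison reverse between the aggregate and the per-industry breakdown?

Media: the hybrid format 254/572 = 44.4%, Format B 320/595 = 53.8% → Format B
Tech: the hybrid format 37/121 = 30.6%, Format B 1125/2881 = 39.0% → Format B
Retail: the hybrid format 191/423 = 45.2%, Format B 575/1016 = 56.6% → Format B
Finance: the hybrid format 1013/1734 = 58.4%, Format B 133/188 = 70.7% → Format B
Overall: the hybrid format 1495/2850 = 52.5%, Format B 2153/4680 = 46.0% → the hybrid format
Format B wins each industry group but the hybrid format wins overall — the comparison reverses. Format B's applications skew toward tech, which has a lower base rate.

Yes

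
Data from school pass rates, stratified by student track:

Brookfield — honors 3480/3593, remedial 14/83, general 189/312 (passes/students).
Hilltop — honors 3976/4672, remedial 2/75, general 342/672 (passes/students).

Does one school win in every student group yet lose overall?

Honors: Brookfield 3480/3593 = 96.9%, Hilltop 3976/4672 = 85.1% → Brookfield
Remedial: Brookfield 14/83 = 16.9%, Hilltop 2/75 = 2.7% → Brookfield
General: Brookfield 189/312 = 60.6%, Hilltop 342/672 = 50.9% → Brookfield
Overall: Brookfield 3683/3988 = 92.4%, Hilltop 4320/5419 = 79.7% → Brookfield
Brookfield wins overall and in every student group — no reversal.

No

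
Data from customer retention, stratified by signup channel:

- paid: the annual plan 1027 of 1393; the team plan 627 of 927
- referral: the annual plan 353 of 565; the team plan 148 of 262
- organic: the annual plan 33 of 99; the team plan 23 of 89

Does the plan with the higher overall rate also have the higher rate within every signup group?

Yes

Paid: the annual plan 1027/1393 = 73.7%, the team plan 627/927 = 67.6% → the annual plan
Referral: the annual plan 353/565 = 62.5%, the team plan 148/262 = 56.5% → the annual plan
Organic: the annual plan 33/99 = 33.3%, the team plan 23/89 = 25.8% → the annual plan
Overall: the annual plan 1413/2057 = 68.7%, the team plan 798/1278 = 62.4% → the annual plan
The annual plan wins overall and in every signup group — no reversal.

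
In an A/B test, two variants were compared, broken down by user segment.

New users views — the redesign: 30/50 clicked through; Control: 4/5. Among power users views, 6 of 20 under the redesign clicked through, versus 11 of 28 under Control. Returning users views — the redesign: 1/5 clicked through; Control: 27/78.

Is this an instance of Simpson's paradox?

New users: the redesign 30/50 = 60.0%, Control 4/5 = 80.0% → Control
Power users: the redesign 6/20 = 30.0%, Control 11/28 = 39.3% → Control
Returning users: the redesign 1/5 = 20.0%, Control 27/78 = 34.6% → Control
Overall: the redesign 37/75 = 49.3%, Control 42/111 = 37.8% → the redesign
Control wins each user group but the redesign wins overall — the comparison reverses. Control's views skew toward returning users, which has a lower base rate.

Yes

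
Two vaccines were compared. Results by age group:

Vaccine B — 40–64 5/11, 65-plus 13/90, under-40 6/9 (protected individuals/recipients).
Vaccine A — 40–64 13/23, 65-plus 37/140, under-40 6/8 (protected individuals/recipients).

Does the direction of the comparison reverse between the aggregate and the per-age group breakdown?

No

40–64: Vaccine B 5/11 = 45.5%, Vaccine A 13/23 = 56.5% → Vaccine A
65-plus: Vaccine B 13/90 = 14.4%, Vaccine A 37/140 = 26.4% → Vaccine A
Under-40: Vaccine B 6/9 = 66.7%, Vaccine A 6/8 = 75.0% → Vaccine A
Overall: Vaccine B 24/110 = 21.8%, Vaccine A 56/171 = 32.7% → Vaccine A
Vaccine A wins overall and in every age group — no reversal.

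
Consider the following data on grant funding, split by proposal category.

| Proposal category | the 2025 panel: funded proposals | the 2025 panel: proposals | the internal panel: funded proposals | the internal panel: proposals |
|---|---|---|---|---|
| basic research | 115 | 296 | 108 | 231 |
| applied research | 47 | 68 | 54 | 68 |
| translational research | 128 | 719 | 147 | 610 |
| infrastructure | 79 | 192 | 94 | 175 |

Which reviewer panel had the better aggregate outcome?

the internal panel

Basic research: the 2025 panel 115/296 = 38.9%, the internal panel 108/231 = 46.8% → the internal panel
Applied research: the 2025 panel 47/68 = 69.1%, the internal panel 54/68 = 79.4% → the internal panel
Translational research: the 2025 panel 128/719 = 17.8%, the internal panel 147/610 = 24.1% → the internal panel
Infrastructure: the 2025 panel 79/192 = 41.1%, the internal panel 94/175 = 53.7% → the internal panel
Overall: the 2025 panel 369/1275 = 28.9%, the internal panel 403/1084 = 37.2% → the internal panel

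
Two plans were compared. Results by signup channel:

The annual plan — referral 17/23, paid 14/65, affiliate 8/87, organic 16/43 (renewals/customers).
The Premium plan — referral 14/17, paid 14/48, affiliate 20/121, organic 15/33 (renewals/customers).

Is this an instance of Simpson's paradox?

Referral: the annual plan 17/23 = 73.9%, the Premium plan 14/17 = 82.4% → the Premium plan
Paid: the annual plan 14/65 = 21.5%, the Premium plan 14/48 = 29.2% → the Premium plan
Affiliate: the annual plan 8/87 = 9.2%, the Premium plan 20/121 = 16.5% → the Premium plan
Organic: the annual plan 16/43 = 37.2%, the Premium plan 15/33 = 45.5% → the Premium plan
Overall: the annual plan 55/218 = 25.2%, the Premium plan 63/219 = 28.8% → the Premium plan
The Premium plan wins overall and in every signup group — no reversal.

No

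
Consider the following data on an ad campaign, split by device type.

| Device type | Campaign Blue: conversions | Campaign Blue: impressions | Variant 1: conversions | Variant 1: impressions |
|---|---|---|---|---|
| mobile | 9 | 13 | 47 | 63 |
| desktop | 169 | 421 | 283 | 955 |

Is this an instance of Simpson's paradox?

No

Mobile: Campaign Blue 9/13 = 69.2%, Variant 1 47/63 = 74.6% → Variant 1
Desktop: Campaign Blue 169/421 = 40.1%, Variant 1 283/955 = 29.6% → Campaign Blue
Overall: Campaign Blue 178/434 = 41.0%, Variant 1 330/1018 = 32.4% → Campaign Blue
Neither sweeps: Campaign Blue wins 1 of 2 groups, Variant 1 wins 1. Campaign Blue wins overall but not every group — no Simpson reversal.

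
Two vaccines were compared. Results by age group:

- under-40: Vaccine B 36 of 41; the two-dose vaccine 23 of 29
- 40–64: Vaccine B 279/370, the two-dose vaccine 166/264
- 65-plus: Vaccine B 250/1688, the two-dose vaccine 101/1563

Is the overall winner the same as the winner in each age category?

Under-40: Vaccine B 36/41 = 87.8%, the two-dose vaccine 23/29 = 79.3% → Vaccine B
40–64: Vaccine B 279/370 = 75.4%, the two-dose vaccine 166/264 = 62.9% → Vaccine B
65-plus: Vaccine B 250/1688 = 14.8%, the two-dose vaccine 101/1563 = 6.5% → Vaccine B
Overall: Vaccine B 565/2099 = 26.9%, the two-dose vaccine 290/1856 = 15.6% → Vaccine B
Vaccine B wins overall and in every age group — no reversal.

Yes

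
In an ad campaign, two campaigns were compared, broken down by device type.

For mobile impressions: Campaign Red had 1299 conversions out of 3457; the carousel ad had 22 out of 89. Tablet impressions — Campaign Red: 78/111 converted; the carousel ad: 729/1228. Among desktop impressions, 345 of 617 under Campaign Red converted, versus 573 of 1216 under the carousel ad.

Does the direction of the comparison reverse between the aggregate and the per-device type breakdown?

Mobile: Campaign Red 1299/3457 = 37.6%, the carousel ad 22/89 = 24.7% → Campaign Red
Tablet: Campaign Red 78/111 = 70.3%, the carousel ad 729/1228 = 59.4% → Campaign Red
Desktop: Campaign Red 345/617 = 55.9%, the carousel ad 573/1216 = 47.1% → Campaign Red
Overall: Campaign Red 1722/4185 = 41.1%, the carousel ad 1324/2533 = 52.3% → the carousel ad
Campaign Red wins each device group but the carousel ad wins overall — the comparison reverses. Campaign Red's impressions skew toward mobile, which has a lower base rate.

Yes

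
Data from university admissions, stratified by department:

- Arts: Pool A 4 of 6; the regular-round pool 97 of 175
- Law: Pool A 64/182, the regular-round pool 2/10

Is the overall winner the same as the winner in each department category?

No

Arts: Pool A 4/6 = 66.7%, the regular-round pool 97/175 = 55.4% → Pool A
Law: Pool A 64/182 = 35.2%, the regular-round pool 2/10 = 20.0% → Pool A
Overall: Pool A 68/188 = 36.2%, the regular-round pool 99/185 = 53.5% → the regular-round pool
Pool A wins each department group but the regular-round pool wins overall — the comparison reverses. Pool A's applicants skew toward Law, which has a lower base rate.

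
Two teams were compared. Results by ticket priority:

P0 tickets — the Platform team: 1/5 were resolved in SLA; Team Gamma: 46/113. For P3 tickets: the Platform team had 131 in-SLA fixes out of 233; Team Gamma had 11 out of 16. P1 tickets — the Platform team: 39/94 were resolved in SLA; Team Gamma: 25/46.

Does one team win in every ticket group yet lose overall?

Yes

P0: the Platform team 1/5 = 20.0%, Team Gamma 46/113 = 40.7% → Team Gamma
P3: the Platform team 131/233 = 56.2%, Team Gamma 11/16 = 68.8% → Team Gamma
P1: the Platform team 39/94 = 41.5%, Team Gamma 25/46 = 54.3% → Team Gamma
Overall: the Platform team 171/332 = 51.5%, Team Gamma 82/175 = 46.9% → the Platform team
Team Gamma wins each ticket group but the Platform team wins overall — the comparison reverses. Team Gamma's tickets skew toward P0, which has a lower base rate.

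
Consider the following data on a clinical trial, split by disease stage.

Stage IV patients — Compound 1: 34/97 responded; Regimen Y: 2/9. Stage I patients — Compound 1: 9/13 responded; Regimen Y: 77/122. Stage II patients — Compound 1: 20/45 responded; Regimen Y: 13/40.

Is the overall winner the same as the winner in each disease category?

No

Stage IV: Compound 1 34/97 = 35.1%, Regimen Y 2/9 = 22.2% → Compound 1
Stage I: Compound 1 9/13 = 69.2%, Regimen Y 77/122 = 63.1% → Compound 1
Stage II: Compound 1 20/45 = 44.4%, Regimen Y 13/40 = 32.5% → Compound 1
Overall: Compound 1 63/155 = 40.6%, Regimen Y 92/171 = 53.8% → Regimen Y
Compound 1 wins each disease group but Regimen Y wins overall — the comparison reverses. Compound 1's patients skew toward stage IV, which has a lower base rate.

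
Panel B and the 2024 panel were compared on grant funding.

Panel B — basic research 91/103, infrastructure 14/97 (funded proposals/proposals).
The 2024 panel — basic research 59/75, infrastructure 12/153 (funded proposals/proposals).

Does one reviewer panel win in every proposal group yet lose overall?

No

Basic research: Panel B 91/103 = 88.3%, the 2024 panel 59/75 = 78.7% → Panel B
Infrastructure: Panel B 14/97 = 14.4%, the 2024 panel 12/153 = 7.8% → Panel B
Overall: Panel B 105/200 = 52.5%, the 2024 panel 71/228 = 31.1% → Panel B
Panel B wins overall and in every proposal group — no reversal.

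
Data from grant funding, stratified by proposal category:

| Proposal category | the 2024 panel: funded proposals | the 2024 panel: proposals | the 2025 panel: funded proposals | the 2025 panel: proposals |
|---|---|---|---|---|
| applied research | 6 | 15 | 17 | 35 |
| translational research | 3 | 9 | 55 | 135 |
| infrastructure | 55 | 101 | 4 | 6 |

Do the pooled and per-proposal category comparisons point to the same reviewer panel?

Applied research: the 2024 panel 6/15 = 40.0%, the 2025 panel 17/35 = 48.6% → the 2025 panel
Translational research: the 2024 panel 3/9 = 33.3%, the 2025 panel 55/135 = 40.7% → the 2025 panel
Infrastructure: the 2024 panel 55/101 = 54.5%, the 2025 panel 4/6 = 66.7% → the 2025 panel
Overall: the 2024 panel 64/125 = 51.2%, the 2025 panel 76/176 = 43.2% → the 2024 panel
The 2025 panel wins each proposal group but the 2024 panel wins overall — the comparison reverses. The 2025 panel's proposals skew toward translational research, which has a lower base rate.

No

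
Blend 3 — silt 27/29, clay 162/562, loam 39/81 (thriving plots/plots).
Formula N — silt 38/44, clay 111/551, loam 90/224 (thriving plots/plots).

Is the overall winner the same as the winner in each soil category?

Silt: Blend 3 27/29 = 93.1%, Formula N 38/44 = 86.4% → Blend 3
Clay: Blend 3 162/562 = 28.8%, Formula N 111/551 = 20.1% → Blend 3
Loam: Blend 3 39/81 = 48.1%, Formula N 90/224 = 40.2% → Blend 3
Overall: Blend 3 228/672 = 33.9%, Formula N 239/819 = 29.2% → Blend 3
Blend 3 wins overall and in every soil group — no reversal.

Yes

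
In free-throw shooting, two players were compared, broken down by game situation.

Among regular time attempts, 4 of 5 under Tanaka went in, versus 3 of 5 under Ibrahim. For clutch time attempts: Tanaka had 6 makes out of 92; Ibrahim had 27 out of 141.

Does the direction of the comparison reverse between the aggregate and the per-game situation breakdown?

Regular time: Tanaka 4/5 = 80.0%, Ibrahim 3/5 = 60.0% → Tanaka
Clutch time: Tanaka 6/92 = 6.5%, Ibrahim 27/141 = 19.1% → Ibrahim
Overall: Tanaka 10/97 = 10.3%, Ibrahim 30/146 = 20.5% → Ibrahim
Neither sweeps: Tanaka wins 1 of 2 groups, Ibrahim wins 1. Ibrahim wins overall but not every group — no Simpson reversal.

No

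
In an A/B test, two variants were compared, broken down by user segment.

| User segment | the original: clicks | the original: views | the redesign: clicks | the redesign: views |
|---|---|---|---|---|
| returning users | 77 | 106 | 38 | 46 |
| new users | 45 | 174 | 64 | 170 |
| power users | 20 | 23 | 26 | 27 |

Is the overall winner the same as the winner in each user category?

Returning users: the original 77/106 = 72.6%, the redesign 38/46 = 82.6% → the redesign
New users: the original 45/174 = 25.9%, the redesign 64/170 = 37.6% → the redesign
Power users: the original 20/23 = 87.0%, the redesign 26/27 = 96.3% → the redesign
Overall: the original 142/303 = 46.9%, the redesign 128/243 = 52.7% → the redesign
The redesign wins overall and in every user group — no reversal.

Yes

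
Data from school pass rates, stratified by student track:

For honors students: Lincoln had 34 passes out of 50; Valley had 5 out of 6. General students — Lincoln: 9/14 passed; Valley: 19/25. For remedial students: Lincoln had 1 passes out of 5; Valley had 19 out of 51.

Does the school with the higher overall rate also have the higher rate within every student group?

Honors: Lincoln 34/50 = 68.0%, Valley 5/6 = 83.3% → Valley
General: Lincoln 9/14 = 64.3%, Valley 19/25 = 76.0% → Valley
Remedial: Lincoln 1/5 = 20.0%, Valley 19/51 = 37.3% → Valley
Overall: Lincoln 44/69 = 63.8%, Valley 43/82 = 52.4% → Lincoln
Valley wins each student group but Lincoln wins overall — the comparison reverses. Valley's students skew toward remedial, which has a lower base rate.

No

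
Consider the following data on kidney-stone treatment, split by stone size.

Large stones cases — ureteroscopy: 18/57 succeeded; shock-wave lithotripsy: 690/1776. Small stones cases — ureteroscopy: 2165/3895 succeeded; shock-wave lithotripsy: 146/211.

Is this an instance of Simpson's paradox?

Large stones: ureteroscopy 18/57 = 31.6%, shock-wave lithotripsy 690/1776 = 38.9% → shock-wave lithotripsy
Small stones: ureteroscopy 2165/3895 = 55.6%, shock-wave lithotripsy 146/211 = 69.2% → shock-wave lithotripsy
Overall: ureteroscopy 2183/3952 = 55.2%, shock-wave lithotripsy 836/1987 = 42.1% → ureteroscopy
Shock-wave lithotripsy wins each stone group but ureteroscopy wins overall — the comparison reverses. Shock-wave lithotripsy's cases skew toward large stones, which has a lower base rate.

Yes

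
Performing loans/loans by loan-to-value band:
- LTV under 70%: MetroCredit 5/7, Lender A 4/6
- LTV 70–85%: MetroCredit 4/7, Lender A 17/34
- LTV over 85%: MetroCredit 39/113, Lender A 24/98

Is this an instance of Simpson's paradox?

No

LTV under 70%: MetroCredit 5/7 = 71.4%, Lender A 4/6 = 66.7% → MetroCredit
LTV 70–85%: MetroCredit 4/7 = 57.1%, Lender A 17/34 = 50.0% → MetroCredit
LTV over 85%: MetroCredit 39/113 = 34.5%, Lender A 24/98 = 24.5% → MetroCredit
Overall: MetroCredit 48/127 = 37.8%, Lender A 45/138 = 32.6% → MetroCredit
MetroCredit wins overall and in every loan-to-value group — no reversal.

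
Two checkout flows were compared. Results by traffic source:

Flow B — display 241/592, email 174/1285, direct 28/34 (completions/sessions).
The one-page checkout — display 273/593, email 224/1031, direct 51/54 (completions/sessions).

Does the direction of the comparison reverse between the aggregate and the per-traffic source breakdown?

No

Display: Flow B 241/592 = 40.7%, the one-page checkout 273/593 = 46.0% → the one-page checkout
Email: Flow B 174/1285 = 13.5%, the one-page checkout 224/1031 = 21.7% → the one-page checkout
Direct: Flow B 28/34 = 82.4%, the one-page checkout 51/54 = 94.4% → the one-page checkout
Overall: Flow B 443/1911 = 23.2%, the one-page checkout 548/1678 = 32.7% → the one-page checkout
The one-page checkout wins overall and in every traffic group — no reversal.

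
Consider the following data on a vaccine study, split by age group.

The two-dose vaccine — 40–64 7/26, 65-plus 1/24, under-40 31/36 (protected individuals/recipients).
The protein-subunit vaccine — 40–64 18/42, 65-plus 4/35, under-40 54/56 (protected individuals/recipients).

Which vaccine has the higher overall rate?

40–64: the two-dose vaccine 7/26 = 26.9%, the protein-subunit vaccine 18/42 = 42.9% → the protein-subunit vaccine
65-plus: the two-dose vaccine 1/24 = 4.2%, the protein-subunit vaccine 4/35 = 11.4% → the protein-subunit vaccine
Under-40: the two-dose vaccine 31/36 = 86.1%, the protein-subunit vaccine 54/56 = 96.4% → the protein-subunit vaccine
Overall: the two-dose vaccine 39/86 = 45.3%, the protein-subunit vaccine 76/133 = 57.1% → the protein-subunit vaccine

the protein-subunit vaccine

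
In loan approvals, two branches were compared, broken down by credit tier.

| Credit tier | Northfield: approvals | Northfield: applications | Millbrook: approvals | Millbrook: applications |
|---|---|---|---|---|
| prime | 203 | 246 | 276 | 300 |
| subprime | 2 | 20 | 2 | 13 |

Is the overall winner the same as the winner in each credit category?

Prime: Northfield 203/246 = 82.5%, Millbrook 276/300 = 92.0% → Millbrook
Subprime: Northfield 2/20 = 10.0%, Millbrook 2/13 = 15.4% → Millbrook
Overall: Northfield 205/266 = 77.1%, Millbrook 278/313 = 88.8% → Millbrook
Millbrook wins overall and in every credit group — no reversal.

Yes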